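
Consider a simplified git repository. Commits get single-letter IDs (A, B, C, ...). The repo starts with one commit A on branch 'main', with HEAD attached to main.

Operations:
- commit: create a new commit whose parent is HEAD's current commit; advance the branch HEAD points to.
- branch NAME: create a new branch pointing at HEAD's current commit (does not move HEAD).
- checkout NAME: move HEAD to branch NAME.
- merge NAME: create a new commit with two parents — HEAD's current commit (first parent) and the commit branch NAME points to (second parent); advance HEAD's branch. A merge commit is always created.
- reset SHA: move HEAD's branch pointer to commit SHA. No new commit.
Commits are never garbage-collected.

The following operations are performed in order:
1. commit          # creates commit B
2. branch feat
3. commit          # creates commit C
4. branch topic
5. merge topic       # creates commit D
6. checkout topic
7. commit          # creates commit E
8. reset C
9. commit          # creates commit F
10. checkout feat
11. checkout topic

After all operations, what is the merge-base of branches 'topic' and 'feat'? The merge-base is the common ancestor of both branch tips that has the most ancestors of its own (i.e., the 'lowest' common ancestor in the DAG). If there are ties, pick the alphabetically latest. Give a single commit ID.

After op 1 (commit): HEAD=main@B [main=B]
After op 2 (branch): HEAD=main@B [feat=B main=B]
After op 3 (commit): HEAD=main@C [feat=B main=C]
After op 4 (branch): HEAD=main@C [feat=B main=C topic=C]
After op 5 (merge): HEAD=main@D [feat=B main=D topic=C]
After op 6 (checkout): HEAD=topic@C [feat=B main=D topic=C]
After op 7 (commit): HEAD=topic@E [feat=B main=D topic=E]
After op 8 (reset): HEAD=topic@C [feat=B main=D topic=C]
After op 9 (commit): HEAD=topic@F [feat=B main=D topic=F]
After op 10 (checkout): HEAD=feat@B [feat=B main=D topic=F]
After op 11 (checkout): HEAD=topic@F [feat=B main=D topic=F]
ancestors(topic=F): ['A', 'B', 'C', 'F']
ancestors(feat=B): ['A', 'B']
common: ['A', 'B']

Answer: B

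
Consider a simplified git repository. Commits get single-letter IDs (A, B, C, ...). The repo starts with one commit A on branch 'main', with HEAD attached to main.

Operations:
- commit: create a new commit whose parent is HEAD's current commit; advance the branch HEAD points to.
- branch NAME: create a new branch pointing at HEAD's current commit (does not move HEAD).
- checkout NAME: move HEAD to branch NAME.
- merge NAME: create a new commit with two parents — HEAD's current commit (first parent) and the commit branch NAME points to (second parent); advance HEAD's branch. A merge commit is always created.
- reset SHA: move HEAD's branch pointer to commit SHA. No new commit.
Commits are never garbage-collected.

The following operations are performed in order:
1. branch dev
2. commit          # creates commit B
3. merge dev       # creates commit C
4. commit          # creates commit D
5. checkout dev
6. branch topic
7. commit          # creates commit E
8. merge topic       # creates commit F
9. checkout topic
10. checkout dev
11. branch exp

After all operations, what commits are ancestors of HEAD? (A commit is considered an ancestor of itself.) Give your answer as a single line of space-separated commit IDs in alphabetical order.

Answer: A E F

Derivation:
After op 1 (branch): HEAD=main@A [dev=A main=A]
After op 2 (commit): HEAD=main@B [dev=A main=B]
After op 3 (merge): HEAD=main@C [dev=A main=C]
After op 4 (commit): HEAD=main@D [dev=A main=D]
After op 5 (checkout): HEAD=dev@A [dev=A main=D]
After op 6 (branch): HEAD=dev@A [dev=A main=D topic=A]
After op 7 (commit): HEAD=dev@E [dev=E main=D topic=A]
After op 8 (merge): HEAD=dev@F [dev=F main=D topic=A]
After op 9 (checkout): HEAD=topic@A [dev=F main=D topic=A]
After op 10 (checkout): HEAD=dev@F [dev=F main=D topic=A]
After op 11 (branch): HEAD=dev@F [dev=F exp=F main=D topic=A]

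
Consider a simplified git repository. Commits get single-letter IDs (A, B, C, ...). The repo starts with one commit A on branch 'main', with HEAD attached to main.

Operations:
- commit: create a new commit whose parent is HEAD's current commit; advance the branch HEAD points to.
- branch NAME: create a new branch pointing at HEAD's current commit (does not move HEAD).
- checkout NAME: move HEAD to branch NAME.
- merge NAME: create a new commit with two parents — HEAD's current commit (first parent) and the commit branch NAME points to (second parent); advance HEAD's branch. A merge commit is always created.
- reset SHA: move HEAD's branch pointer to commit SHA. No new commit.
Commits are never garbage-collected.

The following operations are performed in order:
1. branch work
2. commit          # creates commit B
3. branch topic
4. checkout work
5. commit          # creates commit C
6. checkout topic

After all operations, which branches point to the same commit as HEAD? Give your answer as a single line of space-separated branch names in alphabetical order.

Answer: main topic

Derivation:
After op 1 (branch): HEAD=main@A [main=A work=A]
After op 2 (commit): HEAD=main@B [main=B work=A]
After op 3 (branch): HEAD=main@B [main=B topic=B work=A]
After op 4 (checkout): HEAD=work@A [main=B topic=B work=A]
After op 5 (commit): HEAD=work@C [main=B topic=B work=C]
After op 6 (checkout): HEAD=topic@B [main=B topic=B work=C]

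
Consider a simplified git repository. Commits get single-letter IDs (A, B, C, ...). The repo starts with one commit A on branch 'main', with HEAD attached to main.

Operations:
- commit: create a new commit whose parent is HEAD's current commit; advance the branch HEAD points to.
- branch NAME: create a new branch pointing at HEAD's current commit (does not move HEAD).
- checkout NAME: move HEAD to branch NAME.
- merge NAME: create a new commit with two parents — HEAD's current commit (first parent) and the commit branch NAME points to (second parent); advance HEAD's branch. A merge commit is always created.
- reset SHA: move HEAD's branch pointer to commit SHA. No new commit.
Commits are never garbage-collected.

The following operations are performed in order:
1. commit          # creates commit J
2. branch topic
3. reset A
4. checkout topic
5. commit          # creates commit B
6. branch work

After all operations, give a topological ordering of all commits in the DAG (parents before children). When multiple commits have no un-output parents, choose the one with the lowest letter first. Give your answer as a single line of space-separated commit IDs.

Answer: A J B

Derivation:
After op 1 (commit): HEAD=main@J [main=J]
After op 2 (branch): HEAD=main@J [main=J topic=J]
After op 3 (reset): HEAD=main@A [main=A topic=J]
After op 4 (checkout): HEAD=topic@J [main=A topic=J]
After op 5 (commit): HEAD=topic@B [main=A topic=B]
After op 6 (branch): HEAD=topic@B [main=A topic=B work=B]
commit A: parents=[]
commit B: parents=['J']
commit J: parents=['A']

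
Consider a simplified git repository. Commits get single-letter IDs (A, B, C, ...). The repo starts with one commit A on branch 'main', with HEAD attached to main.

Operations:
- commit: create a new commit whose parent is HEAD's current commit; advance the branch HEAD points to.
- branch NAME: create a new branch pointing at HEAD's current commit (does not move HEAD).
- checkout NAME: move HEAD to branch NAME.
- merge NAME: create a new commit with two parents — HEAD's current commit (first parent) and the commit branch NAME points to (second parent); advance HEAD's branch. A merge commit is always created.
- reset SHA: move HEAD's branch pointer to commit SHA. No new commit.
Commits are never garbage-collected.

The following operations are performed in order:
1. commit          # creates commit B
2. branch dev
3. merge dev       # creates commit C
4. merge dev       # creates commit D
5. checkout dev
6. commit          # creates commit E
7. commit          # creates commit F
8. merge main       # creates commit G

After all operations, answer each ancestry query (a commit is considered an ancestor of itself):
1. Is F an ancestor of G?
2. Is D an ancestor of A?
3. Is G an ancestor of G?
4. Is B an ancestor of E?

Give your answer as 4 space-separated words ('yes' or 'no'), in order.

After op 1 (commit): HEAD=main@B [main=B]
After op 2 (branch): HEAD=main@B [dev=B main=B]
After op 3 (merge): HEAD=main@C [dev=B main=C]
After op 4 (merge): HEAD=main@D [dev=B main=D]
After op 5 (checkout): HEAD=dev@B [dev=B main=D]
After op 6 (commit): HEAD=dev@E [dev=E main=D]
After op 7 (commit): HEAD=dev@F [dev=F main=D]
After op 8 (merge): HEAD=dev@G [dev=G main=D]
ancestors(G) = {A,B,C,D,E,F,G}; F in? yes
ancestors(A) = {A}; D in? no
ancestors(G) = {A,B,C,D,E,F,G}; G in? yes
ancestors(E) = {A,B,E}; B in? yes

Answer: yes no yes yes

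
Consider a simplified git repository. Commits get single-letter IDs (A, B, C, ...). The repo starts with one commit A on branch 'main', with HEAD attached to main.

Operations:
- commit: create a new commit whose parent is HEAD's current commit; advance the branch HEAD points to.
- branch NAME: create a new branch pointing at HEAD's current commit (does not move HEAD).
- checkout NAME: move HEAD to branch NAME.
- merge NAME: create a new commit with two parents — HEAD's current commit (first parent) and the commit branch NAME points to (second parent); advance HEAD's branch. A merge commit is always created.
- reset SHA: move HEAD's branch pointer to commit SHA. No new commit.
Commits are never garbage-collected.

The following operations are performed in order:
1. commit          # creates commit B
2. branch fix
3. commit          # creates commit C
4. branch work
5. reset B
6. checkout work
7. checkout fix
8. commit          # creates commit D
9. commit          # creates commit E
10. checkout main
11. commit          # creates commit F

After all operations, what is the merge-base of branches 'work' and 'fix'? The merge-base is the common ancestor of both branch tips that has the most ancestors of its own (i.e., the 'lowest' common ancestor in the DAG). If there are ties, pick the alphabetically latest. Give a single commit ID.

After op 1 (commit): HEAD=main@B [main=B]
After op 2 (branch): HEAD=main@B [fix=B main=B]
After op 3 (commit): HEAD=main@C [fix=B main=C]
After op 4 (branch): HEAD=main@C [fix=B main=C work=C]
After op 5 (reset): HEAD=main@B [fix=B main=B work=C]
After op 6 (checkout): HEAD=work@C [fix=B main=B work=C]
After op 7 (checkout): HEAD=fix@B [fix=B main=B work=C]
After op 8 (commit): HEAD=fix@D [fix=D main=B work=C]
After op 9 (commit): HEAD=fix@E [fix=E main=B work=C]
After op 10 (checkout): HEAD=main@B [fix=E main=B work=C]
After op 11 (commit): HEAD=main@F [fix=E main=F work=C]
ancestors(work=C): ['A', 'B', 'C']
ancestors(fix=E): ['A', 'B', 'D', 'E']
common: ['A', 'B']

Answer: B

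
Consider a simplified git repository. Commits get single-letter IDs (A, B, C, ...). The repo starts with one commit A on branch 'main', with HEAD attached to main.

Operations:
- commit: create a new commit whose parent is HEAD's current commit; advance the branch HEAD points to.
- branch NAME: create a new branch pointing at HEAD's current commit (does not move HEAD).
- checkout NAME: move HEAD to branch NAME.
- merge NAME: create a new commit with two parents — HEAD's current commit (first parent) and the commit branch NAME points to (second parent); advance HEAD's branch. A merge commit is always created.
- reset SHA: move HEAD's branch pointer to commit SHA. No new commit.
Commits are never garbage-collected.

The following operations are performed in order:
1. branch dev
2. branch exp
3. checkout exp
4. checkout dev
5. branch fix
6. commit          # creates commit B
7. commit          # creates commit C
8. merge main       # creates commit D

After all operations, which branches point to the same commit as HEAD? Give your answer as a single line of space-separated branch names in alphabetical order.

After op 1 (branch): HEAD=main@A [dev=A main=A]
After op 2 (branch): HEAD=main@A [dev=A exp=A main=A]
After op 3 (checkout): HEAD=exp@A [dev=A exp=A main=A]
After op 4 (checkout): HEAD=dev@A [dev=A exp=A main=A]
After op 5 (branch): HEAD=dev@A [dev=A exp=A fix=A main=A]
After op 6 (commit): HEAD=dev@B [dev=B exp=A fix=A main=A]
After op 7 (commit): HEAD=dev@C [dev=C exp=A fix=A main=A]
After op 8 (merge): HEAD=dev@D [dev=D exp=A fix=A main=A]

Answer: dev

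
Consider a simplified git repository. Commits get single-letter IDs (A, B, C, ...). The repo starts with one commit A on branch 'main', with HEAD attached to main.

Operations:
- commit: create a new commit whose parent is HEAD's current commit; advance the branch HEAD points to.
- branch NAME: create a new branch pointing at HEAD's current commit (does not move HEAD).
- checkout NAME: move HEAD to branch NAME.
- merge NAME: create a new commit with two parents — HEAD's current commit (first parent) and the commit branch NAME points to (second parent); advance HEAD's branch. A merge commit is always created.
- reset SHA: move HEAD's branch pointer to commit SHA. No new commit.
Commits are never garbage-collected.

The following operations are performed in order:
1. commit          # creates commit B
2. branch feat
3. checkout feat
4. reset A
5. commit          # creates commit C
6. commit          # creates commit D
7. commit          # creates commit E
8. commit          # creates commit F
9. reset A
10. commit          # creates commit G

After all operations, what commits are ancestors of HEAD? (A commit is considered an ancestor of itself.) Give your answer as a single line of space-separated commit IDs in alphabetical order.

After op 1 (commit): HEAD=main@B [main=B]
After op 2 (branch): HEAD=main@B [feat=B main=B]
After op 3 (checkout): HEAD=feat@B [feat=B main=B]
After op 4 (reset): HEAD=feat@A [feat=A main=B]
After op 5 (commit): HEAD=feat@C [feat=C main=B]
After op 6 (commit): HEAD=feat@D [feat=D main=B]
After op 7 (commit): HEAD=feat@E [feat=E main=B]
After op 8 (commit): HEAD=feat@F [feat=F main=B]
After op 9 (reset): HEAD=feat@A [feat=A main=B]
After op 10 (commit): HEAD=feat@G [feat=G main=B]

Answer: A G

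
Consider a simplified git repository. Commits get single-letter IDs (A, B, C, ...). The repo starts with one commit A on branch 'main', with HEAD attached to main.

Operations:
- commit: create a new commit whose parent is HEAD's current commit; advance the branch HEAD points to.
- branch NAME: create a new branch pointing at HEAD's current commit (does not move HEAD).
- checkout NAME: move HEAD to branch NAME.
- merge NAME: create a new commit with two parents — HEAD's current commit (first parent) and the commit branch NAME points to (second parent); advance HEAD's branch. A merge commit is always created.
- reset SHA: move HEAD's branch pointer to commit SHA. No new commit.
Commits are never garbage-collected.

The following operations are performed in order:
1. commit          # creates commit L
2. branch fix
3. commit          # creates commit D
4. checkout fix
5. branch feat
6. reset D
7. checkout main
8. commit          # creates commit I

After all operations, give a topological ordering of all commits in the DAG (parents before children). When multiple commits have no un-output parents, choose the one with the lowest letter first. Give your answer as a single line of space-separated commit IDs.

Answer: A L D I

Derivation:
After op 1 (commit): HEAD=main@L [main=L]
After op 2 (branch): HEAD=main@L [fix=L main=L]
After op 3 (commit): HEAD=main@D [fix=L main=D]
After op 4 (checkout): HEAD=fix@L [fix=L main=D]
After op 5 (branch): HEAD=fix@L [feat=L fix=L main=D]
After op 6 (reset): HEAD=fix@D [feat=L fix=D main=D]
After op 7 (checkout): HEAD=main@D [feat=L fix=D main=D]
After op 8 (commit): HEAD=main@I [feat=L fix=D main=I]
commit A: parents=[]
commit D: parents=['L']
commit I: parents=['D']
commit L: parents=['A']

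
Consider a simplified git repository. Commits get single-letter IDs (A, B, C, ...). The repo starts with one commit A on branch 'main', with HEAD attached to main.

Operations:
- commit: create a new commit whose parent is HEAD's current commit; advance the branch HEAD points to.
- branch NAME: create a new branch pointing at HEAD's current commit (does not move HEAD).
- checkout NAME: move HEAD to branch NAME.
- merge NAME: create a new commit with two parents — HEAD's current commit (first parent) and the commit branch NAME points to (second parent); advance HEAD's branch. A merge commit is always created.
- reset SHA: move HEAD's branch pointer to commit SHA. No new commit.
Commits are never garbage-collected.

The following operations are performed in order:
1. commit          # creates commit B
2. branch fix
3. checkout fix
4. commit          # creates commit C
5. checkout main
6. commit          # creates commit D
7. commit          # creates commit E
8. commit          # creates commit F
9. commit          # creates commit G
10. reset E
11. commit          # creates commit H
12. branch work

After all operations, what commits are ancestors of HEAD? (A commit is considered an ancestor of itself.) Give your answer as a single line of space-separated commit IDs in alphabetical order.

Answer: A B D E H

Derivation:
After op 1 (commit): HEAD=main@B [main=B]
After op 2 (branch): HEAD=main@B [fix=B main=B]
After op 3 (checkout): HEAD=fix@B [fix=B main=B]
After op 4 (commit): HEAD=fix@C [fix=C main=B]
After op 5 (checkout): HEAD=main@B [fix=C main=B]
After op 6 (commit): HEAD=main@D [fix=C main=D]
After op 7 (commit): HEAD=main@E [fix=C main=E]
After op 8 (commit): HEAD=main@F [fix=C main=F]
After op 9 (commit): HEAD=main@G [fix=C main=G]
After op 10 (reset): HEAD=main@E [fix=C main=E]
After op 11 (commit): HEAD=main@H [fix=C main=H]
After op 12 (branch): HEAD=main@H [fix=C main=H work=H]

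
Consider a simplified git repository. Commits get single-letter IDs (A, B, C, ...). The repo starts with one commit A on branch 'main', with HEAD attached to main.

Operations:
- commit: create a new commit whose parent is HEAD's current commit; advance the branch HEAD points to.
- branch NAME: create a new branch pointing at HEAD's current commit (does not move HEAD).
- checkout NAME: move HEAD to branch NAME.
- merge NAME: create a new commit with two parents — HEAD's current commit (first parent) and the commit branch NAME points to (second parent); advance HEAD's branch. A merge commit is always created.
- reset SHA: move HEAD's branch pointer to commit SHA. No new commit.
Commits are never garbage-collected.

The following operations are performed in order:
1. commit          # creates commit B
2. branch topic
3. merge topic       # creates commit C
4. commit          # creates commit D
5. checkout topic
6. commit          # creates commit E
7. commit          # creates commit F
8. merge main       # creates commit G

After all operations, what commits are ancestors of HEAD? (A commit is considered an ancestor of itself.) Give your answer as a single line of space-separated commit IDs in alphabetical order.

Answer: A B C D E F G

Derivation:
After op 1 (commit): HEAD=main@B [main=B]
After op 2 (branch): HEAD=main@B [main=B topic=B]
After op 3 (merge): HEAD=main@C [main=C topic=B]
After op 4 (commit): HEAD=main@D [main=D topic=B]
After op 5 (checkout): HEAD=topic@B [main=D topic=B]
After op 6 (commit): HEAD=topic@E [main=D topic=E]
After op 7 (commit): HEAD=topic@F [main=D topic=F]
After op 8 (merge): HEAD=topic@G [main=D topic=G]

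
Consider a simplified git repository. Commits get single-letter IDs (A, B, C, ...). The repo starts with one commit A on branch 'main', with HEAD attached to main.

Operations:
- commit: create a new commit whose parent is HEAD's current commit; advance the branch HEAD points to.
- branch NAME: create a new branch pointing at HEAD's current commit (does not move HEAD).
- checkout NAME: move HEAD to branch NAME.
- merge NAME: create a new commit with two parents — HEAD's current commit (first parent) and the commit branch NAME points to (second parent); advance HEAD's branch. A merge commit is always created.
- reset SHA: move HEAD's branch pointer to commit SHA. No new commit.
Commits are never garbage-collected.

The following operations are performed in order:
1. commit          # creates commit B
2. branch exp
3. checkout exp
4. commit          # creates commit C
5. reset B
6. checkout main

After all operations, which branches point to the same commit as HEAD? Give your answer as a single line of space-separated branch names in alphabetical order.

After op 1 (commit): HEAD=main@B [main=B]
After op 2 (branch): HEAD=main@B [exp=B main=B]
After op 3 (checkout): HEAD=exp@B [exp=B main=B]
After op 4 (commit): HEAD=exp@C [exp=C main=B]
After op 5 (reset): HEAD=exp@B [exp=B main=B]
After op 6 (checkout): HEAD=main@B [exp=B main=B]

Answer: exp main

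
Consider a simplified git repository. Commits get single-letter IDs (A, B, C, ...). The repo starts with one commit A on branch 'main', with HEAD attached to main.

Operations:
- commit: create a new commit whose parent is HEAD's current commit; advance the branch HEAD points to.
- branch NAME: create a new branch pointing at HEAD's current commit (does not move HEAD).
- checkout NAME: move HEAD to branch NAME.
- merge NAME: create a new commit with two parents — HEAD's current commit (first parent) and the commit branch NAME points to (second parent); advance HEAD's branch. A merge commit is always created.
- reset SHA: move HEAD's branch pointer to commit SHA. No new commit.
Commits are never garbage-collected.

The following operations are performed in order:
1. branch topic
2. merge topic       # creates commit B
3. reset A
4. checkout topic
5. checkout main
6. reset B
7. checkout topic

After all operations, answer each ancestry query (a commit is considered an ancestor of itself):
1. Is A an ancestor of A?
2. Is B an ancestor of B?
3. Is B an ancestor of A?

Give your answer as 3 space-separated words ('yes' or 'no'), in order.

Answer: yes yes no

Derivation:
After op 1 (branch): HEAD=main@A [main=A topic=A]
After op 2 (merge): HEAD=main@B [main=B topic=A]
After op 3 (reset): HEAD=main@A [main=A topic=A]
After op 4 (checkout): HEAD=topic@A [main=A topic=A]
After op 5 (checkout): HEAD=main@A [main=A topic=A]
After op 6 (reset): HEAD=main@B [main=B topic=A]
After op 7 (checkout): HEAD=topic@A [main=B topic=A]
ancestors(A) = {A}; A in? yes
ancestors(B) = {A,B}; B in? yes
ancestors(A) = {A}; B in? no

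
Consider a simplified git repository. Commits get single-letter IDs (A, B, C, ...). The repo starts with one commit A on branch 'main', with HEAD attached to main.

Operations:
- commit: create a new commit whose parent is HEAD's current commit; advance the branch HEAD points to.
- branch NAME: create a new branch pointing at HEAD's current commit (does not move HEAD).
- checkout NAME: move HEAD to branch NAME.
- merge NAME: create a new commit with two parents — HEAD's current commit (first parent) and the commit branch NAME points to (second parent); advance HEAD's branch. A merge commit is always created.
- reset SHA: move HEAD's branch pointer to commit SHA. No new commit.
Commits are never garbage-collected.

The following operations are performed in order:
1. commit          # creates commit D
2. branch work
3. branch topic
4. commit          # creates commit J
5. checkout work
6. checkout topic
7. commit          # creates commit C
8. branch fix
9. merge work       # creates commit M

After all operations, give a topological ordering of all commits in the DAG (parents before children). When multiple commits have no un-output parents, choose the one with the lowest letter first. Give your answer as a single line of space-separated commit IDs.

After op 1 (commit): HEAD=main@D [main=D]
After op 2 (branch): HEAD=main@D [main=D work=D]
After op 3 (branch): HEAD=main@D [main=D topic=D work=D]
After op 4 (commit): HEAD=main@J [main=J topic=D work=D]
After op 5 (checkout): HEAD=work@D [main=J topic=D work=D]
After op 6 (checkout): HEAD=topic@D [main=J topic=D work=D]
After op 7 (commit): HEAD=topic@C [main=J topic=C work=D]
After op 8 (branch): HEAD=topic@C [fix=C main=J topic=C work=D]
After op 9 (merge): HEAD=topic@M [fix=C main=J topic=M work=D]
commit A: parents=[]
commit C: parents=['D']
commit D: parents=['A']
commit J: parents=['D']
commit M: parents=['C', 'D']

Answer: A D C J M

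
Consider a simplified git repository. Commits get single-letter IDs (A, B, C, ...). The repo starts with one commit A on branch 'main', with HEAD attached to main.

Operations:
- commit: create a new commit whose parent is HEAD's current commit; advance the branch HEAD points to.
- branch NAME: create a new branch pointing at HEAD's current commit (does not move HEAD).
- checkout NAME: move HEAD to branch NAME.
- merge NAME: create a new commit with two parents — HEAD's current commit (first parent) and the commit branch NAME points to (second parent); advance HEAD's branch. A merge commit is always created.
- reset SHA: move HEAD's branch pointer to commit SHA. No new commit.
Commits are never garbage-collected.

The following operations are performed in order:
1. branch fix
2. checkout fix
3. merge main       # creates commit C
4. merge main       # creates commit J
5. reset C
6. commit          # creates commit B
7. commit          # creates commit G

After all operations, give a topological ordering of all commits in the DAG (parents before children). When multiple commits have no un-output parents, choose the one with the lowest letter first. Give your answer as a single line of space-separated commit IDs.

After op 1 (branch): HEAD=main@A [fix=A main=A]
After op 2 (checkout): HEAD=fix@A [fix=A main=A]
After op 3 (merge): HEAD=fix@C [fix=C main=A]
After op 4 (merge): HEAD=fix@J [fix=J main=A]
After op 5 (reset): HEAD=fix@C [fix=C main=A]
After op 6 (commit): HEAD=fix@B [fix=B main=A]
After op 7 (commit): HEAD=fix@G [fix=G main=A]
commit A: parents=[]
commit B: parents=['C']
commit C: parents=['A', 'A']
commit G: parents=['B']
commit J: parents=['C', 'A']

Answer: A C B G J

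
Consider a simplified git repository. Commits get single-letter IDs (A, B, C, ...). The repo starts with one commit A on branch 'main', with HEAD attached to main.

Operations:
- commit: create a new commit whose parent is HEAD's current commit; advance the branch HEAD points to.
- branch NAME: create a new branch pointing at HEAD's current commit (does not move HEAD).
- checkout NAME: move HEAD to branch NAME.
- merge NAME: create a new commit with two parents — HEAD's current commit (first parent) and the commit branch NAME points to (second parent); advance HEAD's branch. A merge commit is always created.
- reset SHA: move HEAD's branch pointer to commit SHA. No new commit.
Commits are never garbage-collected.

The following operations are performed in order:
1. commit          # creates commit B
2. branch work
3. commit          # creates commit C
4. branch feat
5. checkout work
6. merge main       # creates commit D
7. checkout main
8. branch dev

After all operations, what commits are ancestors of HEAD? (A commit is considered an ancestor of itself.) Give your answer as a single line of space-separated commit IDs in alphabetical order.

After op 1 (commit): HEAD=main@B [main=B]
After op 2 (branch): HEAD=main@B [main=B work=B]
After op 3 (commit): HEAD=main@C [main=C work=B]
After op 4 (branch): HEAD=main@C [feat=C main=C work=B]
After op 5 (checkout): HEAD=work@B [feat=C main=C work=B]
After op 6 (merge): HEAD=work@D [feat=C main=C work=D]
After op 7 (checkout): HEAD=main@C [feat=C main=C work=D]
After op 8 (branch): HEAD=main@C [dev=C feat=C main=C work=D]

Answer: A B C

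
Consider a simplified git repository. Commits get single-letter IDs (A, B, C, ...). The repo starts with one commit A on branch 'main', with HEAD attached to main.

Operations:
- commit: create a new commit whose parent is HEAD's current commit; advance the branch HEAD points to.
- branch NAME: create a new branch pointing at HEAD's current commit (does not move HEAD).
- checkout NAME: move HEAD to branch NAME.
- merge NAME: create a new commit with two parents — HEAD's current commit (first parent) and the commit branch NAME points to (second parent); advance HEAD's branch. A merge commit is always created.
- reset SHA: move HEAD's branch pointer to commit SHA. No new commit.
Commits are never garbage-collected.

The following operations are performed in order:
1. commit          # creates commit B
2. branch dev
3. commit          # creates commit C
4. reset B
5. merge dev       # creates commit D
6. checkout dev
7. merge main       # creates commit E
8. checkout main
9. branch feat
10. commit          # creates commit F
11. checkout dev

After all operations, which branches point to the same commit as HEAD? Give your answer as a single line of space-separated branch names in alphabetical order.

Answer: dev

Derivation:
After op 1 (commit): HEAD=main@B [main=B]
After op 2 (branch): HEAD=main@B [dev=B main=B]
After op 3 (commit): HEAD=main@C [dev=B main=C]
After op 4 (reset): HEAD=main@B [dev=B main=B]
After op 5 (merge): HEAD=main@D [dev=B main=D]
After op 6 (checkout): HEAD=dev@B [dev=B main=D]
After op 7 (merge): HEAD=dev@E [dev=E main=D]
After op 8 (checkout): HEAD=main@D [dev=E main=D]
After op 9 (branch): HEAD=main@D [dev=E feat=D main=D]
After op 10 (commit): HEAD=main@F [dev=E feat=D main=F]
After op 11 (checkout): HEAD=dev@E [dev=E feat=D main=F]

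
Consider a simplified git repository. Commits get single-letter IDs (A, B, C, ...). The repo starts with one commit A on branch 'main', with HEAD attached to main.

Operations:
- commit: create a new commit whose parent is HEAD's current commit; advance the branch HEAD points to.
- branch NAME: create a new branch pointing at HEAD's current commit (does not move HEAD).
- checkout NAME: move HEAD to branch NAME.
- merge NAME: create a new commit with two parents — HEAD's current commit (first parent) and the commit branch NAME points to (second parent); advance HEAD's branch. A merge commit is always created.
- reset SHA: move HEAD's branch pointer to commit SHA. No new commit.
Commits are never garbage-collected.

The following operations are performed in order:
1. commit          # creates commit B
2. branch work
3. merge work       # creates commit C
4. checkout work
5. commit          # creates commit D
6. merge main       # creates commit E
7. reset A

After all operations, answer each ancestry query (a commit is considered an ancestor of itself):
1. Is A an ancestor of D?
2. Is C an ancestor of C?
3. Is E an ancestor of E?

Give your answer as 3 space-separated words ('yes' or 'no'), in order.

Answer: yes yes yes

Derivation:
After op 1 (commit): HEAD=main@B [main=B]
After op 2 (branch): HEAD=main@B [main=B work=B]
After op 3 (merge): HEAD=main@C [main=C work=B]
After op 4 (checkout): HEAD=work@B [main=C work=B]
After op 5 (commit): HEAD=work@D [main=C work=D]
After op 6 (merge): HEAD=work@E [main=C work=E]
After op 7 (reset): HEAD=work@A [main=C work=A]
ancestors(D) = {A,B,D}; A in? yes
ancestors(C) = {A,B,C}; C in? yes
ancestors(E) = {A,B,C,D,E}; E in? yes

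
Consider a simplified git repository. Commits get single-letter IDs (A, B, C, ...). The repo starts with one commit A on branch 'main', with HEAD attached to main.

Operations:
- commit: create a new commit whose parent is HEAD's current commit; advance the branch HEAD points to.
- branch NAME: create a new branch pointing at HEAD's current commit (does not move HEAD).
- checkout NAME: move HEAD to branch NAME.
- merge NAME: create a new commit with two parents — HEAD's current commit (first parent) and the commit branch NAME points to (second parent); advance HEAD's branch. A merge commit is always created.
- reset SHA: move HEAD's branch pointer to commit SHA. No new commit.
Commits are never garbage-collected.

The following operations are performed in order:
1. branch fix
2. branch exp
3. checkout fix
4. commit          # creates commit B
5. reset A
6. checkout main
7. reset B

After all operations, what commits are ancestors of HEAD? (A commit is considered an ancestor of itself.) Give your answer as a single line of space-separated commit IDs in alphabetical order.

Answer: A B

Derivation:
After op 1 (branch): HEAD=main@A [fix=A main=A]
After op 2 (branch): HEAD=main@A [exp=A fix=A main=A]
After op 3 (checkout): HEAD=fix@A [exp=A fix=A main=A]
After op 4 (commit): HEAD=fix@B [exp=A fix=B main=A]
After op 5 (reset): HEAD=fix@A [exp=A fix=A main=A]
After op 6 (checkout): HEAD=main@A [exp=A fix=A main=A]
After op 7 (reset): HEAD=main@B [exp=A fix=A main=B]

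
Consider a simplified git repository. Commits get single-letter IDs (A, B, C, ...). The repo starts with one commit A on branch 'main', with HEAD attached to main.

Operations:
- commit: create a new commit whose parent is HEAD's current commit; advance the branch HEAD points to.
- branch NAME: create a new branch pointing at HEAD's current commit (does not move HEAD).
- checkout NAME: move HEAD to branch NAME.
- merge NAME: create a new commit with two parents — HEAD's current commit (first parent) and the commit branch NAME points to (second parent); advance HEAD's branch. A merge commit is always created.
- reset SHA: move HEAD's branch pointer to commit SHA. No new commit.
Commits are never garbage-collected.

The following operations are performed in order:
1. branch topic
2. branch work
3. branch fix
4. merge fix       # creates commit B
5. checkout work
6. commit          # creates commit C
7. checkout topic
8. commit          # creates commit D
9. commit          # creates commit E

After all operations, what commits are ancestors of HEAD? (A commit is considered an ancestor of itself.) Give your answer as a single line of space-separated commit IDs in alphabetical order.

Answer: A D E

Derivation:
After op 1 (branch): HEAD=main@A [main=A topic=A]
After op 2 (branch): HEAD=main@A [main=A topic=A work=A]
After op 3 (branch): HEAD=main@A [fix=A main=A topic=A work=A]
After op 4 (merge): HEAD=main@B [fix=A main=B topic=A work=A]
After op 5 (checkout): HEAD=work@A [fix=A main=B topic=A work=A]
After op 6 (commit): HEAD=work@C [fix=A main=B topic=A work=C]
After op 7 (checkout): HEAD=topic@A [fix=A main=B topic=A work=C]
After op 8 (commit): HEAD=topic@D [fix=A main=B topic=D work=C]
After op 9 (commit): HEAD=topic@E [fix=A main=B topic=E work=C]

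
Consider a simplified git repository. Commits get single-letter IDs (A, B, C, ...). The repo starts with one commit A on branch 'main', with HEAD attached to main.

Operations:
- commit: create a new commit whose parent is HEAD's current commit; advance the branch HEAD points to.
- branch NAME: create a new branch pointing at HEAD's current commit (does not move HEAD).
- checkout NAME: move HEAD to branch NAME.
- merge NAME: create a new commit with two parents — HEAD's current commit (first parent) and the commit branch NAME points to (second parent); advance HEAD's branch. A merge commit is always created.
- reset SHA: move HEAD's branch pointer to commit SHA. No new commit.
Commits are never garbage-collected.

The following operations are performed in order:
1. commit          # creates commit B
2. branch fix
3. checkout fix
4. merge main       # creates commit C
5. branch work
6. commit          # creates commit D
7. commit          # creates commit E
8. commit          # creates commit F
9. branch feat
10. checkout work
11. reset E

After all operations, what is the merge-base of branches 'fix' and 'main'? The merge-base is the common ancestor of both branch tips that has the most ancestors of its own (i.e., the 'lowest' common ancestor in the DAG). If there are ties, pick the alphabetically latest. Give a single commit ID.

After op 1 (commit): HEAD=main@B [main=B]
After op 2 (branch): HEAD=main@B [fix=B main=B]
After op 3 (checkout): HEAD=fix@B [fix=B main=B]
After op 4 (merge): HEAD=fix@C [fix=C main=B]
After op 5 (branch): HEAD=fix@C [fix=C main=B work=C]
After op 6 (commit): HEAD=fix@D [fix=D main=B work=C]
After op 7 (commit): HEAD=fix@E [fix=E main=B work=C]
After op 8 (commit): HEAD=fix@F [fix=F main=B work=C]
After op 9 (branch): HEAD=fix@F [feat=F fix=F main=B work=C]
After op 10 (checkout): HEAD=work@C [feat=F fix=F main=B work=C]
After op 11 (reset): HEAD=work@E [feat=F fix=F main=B work=E]
ancestors(fix=F): ['A', 'B', 'C', 'D', 'E', 'F']
ancestors(main=B): ['A', 'B']
common: ['A', 'B']

Answer: B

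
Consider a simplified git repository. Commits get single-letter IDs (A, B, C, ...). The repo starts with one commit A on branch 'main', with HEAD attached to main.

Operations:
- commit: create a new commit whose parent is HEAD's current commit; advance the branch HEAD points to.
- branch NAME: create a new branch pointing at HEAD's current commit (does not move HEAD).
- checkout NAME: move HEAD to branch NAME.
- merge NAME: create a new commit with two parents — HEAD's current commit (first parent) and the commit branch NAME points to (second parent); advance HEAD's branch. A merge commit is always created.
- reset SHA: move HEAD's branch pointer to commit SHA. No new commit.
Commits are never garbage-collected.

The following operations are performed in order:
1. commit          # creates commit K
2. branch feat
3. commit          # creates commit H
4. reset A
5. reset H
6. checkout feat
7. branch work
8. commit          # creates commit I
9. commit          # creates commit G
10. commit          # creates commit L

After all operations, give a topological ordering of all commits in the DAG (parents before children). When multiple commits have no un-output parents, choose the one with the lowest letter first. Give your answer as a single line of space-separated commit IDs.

Answer: A K H I G L

Derivation:
After op 1 (commit): HEAD=main@K [main=K]
After op 2 (branch): HEAD=main@K [feat=K main=K]
After op 3 (commit): HEAD=main@H [feat=K main=H]
After op 4 (reset): HEAD=main@A [feat=K main=A]
After op 5 (reset): HEAD=main@H [feat=K main=H]
After op 6 (checkout): HEAD=feat@K [feat=K main=H]
After op 7 (branch): HEAD=feat@K [feat=K main=H work=K]
After op 8 (commit): HEAD=feat@I [feat=I main=H work=K]
After op 9 (commit): HEAD=feat@G [feat=G main=H work=K]
After op 10 (commit): HEAD=feat@L [feat=L main=H work=K]
commit A: parents=[]
commit G: parents=['I']
commit H: parents=['K']
commit I: parents=['K']
commit K: parents=['A']
commit L: parents=['G']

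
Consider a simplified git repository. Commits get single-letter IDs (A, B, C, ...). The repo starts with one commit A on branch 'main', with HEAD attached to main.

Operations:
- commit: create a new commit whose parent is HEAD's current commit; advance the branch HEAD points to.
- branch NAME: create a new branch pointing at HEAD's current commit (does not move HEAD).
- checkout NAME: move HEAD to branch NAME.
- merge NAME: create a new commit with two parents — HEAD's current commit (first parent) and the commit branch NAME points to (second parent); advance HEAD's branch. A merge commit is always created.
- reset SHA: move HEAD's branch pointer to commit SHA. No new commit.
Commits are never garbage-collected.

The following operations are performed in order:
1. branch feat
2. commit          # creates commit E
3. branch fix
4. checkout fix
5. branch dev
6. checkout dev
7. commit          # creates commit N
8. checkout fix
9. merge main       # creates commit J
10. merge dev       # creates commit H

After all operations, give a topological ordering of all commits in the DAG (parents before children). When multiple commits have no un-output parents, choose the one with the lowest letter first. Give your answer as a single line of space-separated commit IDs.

Answer: A E J N H

Derivation:
After op 1 (branch): HEAD=main@A [feat=A main=A]
After op 2 (commit): HEAD=main@E [feat=A main=E]
After op 3 (branch): HEAD=main@E [feat=A fix=E main=E]
After op 4 (checkout): HEAD=fix@E [feat=A fix=E main=E]
After op 5 (branch): HEAD=fix@E [dev=E feat=A fix=E main=E]
After op 6 (checkout): HEAD=dev@E [dev=E feat=A fix=E main=E]
After op 7 (commit): HEAD=dev@N [dev=N feat=A fix=E main=E]
After op 8 (checkout): HEAD=fix@E [dev=N feat=A fix=E main=E]
After op 9 (merge): HEAD=fix@J [dev=N feat=A fix=J main=E]
After op 10 (merge): HEAD=fix@H [dev=N feat=A fix=H main=E]
commit A: parents=[]
commit E: parents=['A']
commit H: parents=['J', 'N']
commit J: parents=['E', 'E']
commit N: parents=['E']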